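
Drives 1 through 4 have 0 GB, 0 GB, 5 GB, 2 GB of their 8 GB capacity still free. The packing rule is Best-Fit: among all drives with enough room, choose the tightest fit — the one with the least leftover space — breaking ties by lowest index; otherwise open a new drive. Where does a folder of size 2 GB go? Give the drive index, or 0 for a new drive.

Drives with room: drive 3 (5 GB), drive 4 (2 GB).
Tightest fit is drive 4 with 2 GB free.

4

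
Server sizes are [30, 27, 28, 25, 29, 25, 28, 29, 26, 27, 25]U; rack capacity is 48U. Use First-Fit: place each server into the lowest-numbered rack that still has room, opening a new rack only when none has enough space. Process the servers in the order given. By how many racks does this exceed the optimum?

First-Fit: [30] [27] [28] [25] [29] [25] [28] [29] [26] [27] [25] → 11 racks.
11 servers exceed 24U (half the capacity), and no two of those can share a rack, so at least 11 racks are needed.
So 11 is already optimal.

0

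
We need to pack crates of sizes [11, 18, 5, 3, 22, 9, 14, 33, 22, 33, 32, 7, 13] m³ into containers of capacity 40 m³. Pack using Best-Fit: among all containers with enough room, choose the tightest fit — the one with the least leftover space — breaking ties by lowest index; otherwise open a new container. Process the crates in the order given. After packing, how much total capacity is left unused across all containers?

58

11 m³ → container 1 (remaining 29 m³)
18 m³ → container 1 (remaining 11 m³)
5 m³ → container 1 (remaining 6 m³)
3 m³ → container 1 (remaining 3 m³)
22 m³ → container 2 (remaining 18 m³)
9 m³ → container 2 (remaining 9 m³)
14 m³ → container 3 (remaining 26 m³)
33 m³ → container 4 (remaining 7 m³)
22 m³ → container 3 (remaining 4 m³)
33 m³ → container 5 (remaining 7 m³)
32 m³ → container 6 (remaining 8 m³)
7 m³ → container 4 (remaining 0 m³)
13 m³ → container 7 (remaining 27 m³)
7 containers × 40 m³ = 280 m³; used 222 m³; unused 58 m³.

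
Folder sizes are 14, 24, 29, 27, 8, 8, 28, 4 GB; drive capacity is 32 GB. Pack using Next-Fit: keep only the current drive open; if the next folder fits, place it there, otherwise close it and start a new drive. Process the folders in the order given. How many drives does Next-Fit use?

Put 14 GB in drive 1; 18 GB remain.
Put 24 GB in drive 2; 8 GB remain.
Put 29 GB in drive 3; 3 GB remain.
Put 27 GB in drive 4; 5 GB remain.
Put 8 GB in drive 5; 24 GB remain.
Put 8 GB in drive 5; 16 GB remain.
Put 28 GB in drive 6; 4 GB remain.
Put 4 GB in drive 6; 0 GB remain.

6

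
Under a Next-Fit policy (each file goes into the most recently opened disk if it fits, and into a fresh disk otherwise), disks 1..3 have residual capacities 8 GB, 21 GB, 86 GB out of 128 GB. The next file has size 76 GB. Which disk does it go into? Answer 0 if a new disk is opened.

Next-Fit only looks at disk 3, which has 86 GB free.
76 GB fits there.

3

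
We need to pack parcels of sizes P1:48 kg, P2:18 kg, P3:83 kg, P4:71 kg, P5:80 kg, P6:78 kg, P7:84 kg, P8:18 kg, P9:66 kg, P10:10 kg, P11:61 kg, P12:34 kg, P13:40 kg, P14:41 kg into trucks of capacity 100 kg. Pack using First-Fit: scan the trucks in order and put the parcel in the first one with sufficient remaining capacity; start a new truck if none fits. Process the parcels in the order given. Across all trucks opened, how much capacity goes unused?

Put P1 (48 kg) in truck 1; 52 kg remain.
Put P2 (18 kg) in truck 1; 34 kg remain.
Put P3 (83 kg) in truck 2; 17 kg remain.
Put P4 (71 kg) in truck 3; 29 kg remain.
Put P5 (80 kg) in truck 4; 20 kg remain.
Put P6 (78 kg) in truck 5; 22 kg remain.
Put P7 (84 kg) in truck 6; 16 kg remain.
Put P8 (18 kg) in truck 1; 16 kg remain.
Put P9 (66 kg) in truck 7; 34 kg remain.
Put P10 (10 kg) in truck 1; 6 kg remain.
Put P11 (61 kg) in truck 8; 39 kg remain.
Put P12 (34 kg) in truck 7; 0 kg remain.
Put P13 (40 kg) in truck 9; 60 kg remain.
Put P14 (41 kg) in truck 9; 19 kg remain.
9 trucks × 100 kg = 900 kg; used 732 kg; unused 168 kg.

168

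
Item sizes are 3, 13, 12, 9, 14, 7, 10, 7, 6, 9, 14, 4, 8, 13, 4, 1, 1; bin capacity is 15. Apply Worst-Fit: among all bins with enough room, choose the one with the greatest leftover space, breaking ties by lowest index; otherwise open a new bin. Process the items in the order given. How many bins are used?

bin 1: place 3, 12 left
bin 2: place 13, 2 left
bin 1: place 12, 0 left
bin 3: place 9, 6 left
bin 4: place 14, 1 left
bin 5: place 7, 8 left
bin 6: place 10, 5 left
bin 5: place 7, 1 left
bin 3: place 6, 0 left
bin 7: place 9, 6 left
bin 8: place 14, 1 left
bin 7: place 4, 2 left
bin 9: place 8, 7 left
bin 10: place 13, 2 left
bin 9: place 4, 3 left
bin 6: place 1, 4 left
bin 6: place 1, 3 left

10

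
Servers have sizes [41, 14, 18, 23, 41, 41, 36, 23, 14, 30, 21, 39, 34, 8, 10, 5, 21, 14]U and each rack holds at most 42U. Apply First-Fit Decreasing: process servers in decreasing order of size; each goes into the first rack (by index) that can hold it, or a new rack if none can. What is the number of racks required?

11 racks

Sorted descending: 41, 41, 41, 39, 36, 34, 30, 23, 23, 21, 21, 18, 14, 14, 14, 10, 8, 5.
Put 41U in rack 1; 1U remain.
Put 41U in rack 2; 1U remain.
Put 41U in rack 3; 1U remain.
Put 39U in rack 4; 3U remain.
Put 36U in rack 5; 6U remain.
Put 34U in rack 6; 8U remain.
Put 30U in rack 7; 12U remain.
Put 23U in rack 8; 19U remain.
Put 23U in rack 9; 19U remain.
Put 21U in rack 10; 21U remain.
Put 21U in rack 10; 0U remain.
Put 18U in rack 8; 1U remain.
Put 14U in rack 9; 5U remain.
Put 14U in rack 11; 28U remain.
Put 14U in rack 11; 14U remain.
Put 10U in rack 7; 2U remain.
Put 8U in rack 6; 0U remain.
Put 5U in rack 5; 1U remain.
Final racks: [41] [41] [41] [39] [36,5] [34,8] [30,10] [23,18] [23,14] [21,21] [14,14].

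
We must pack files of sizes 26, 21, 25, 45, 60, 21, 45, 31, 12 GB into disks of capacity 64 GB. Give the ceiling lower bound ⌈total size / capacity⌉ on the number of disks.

5

Total size = 26 + 21 + 25 + 45 + 60 + 21 + 45 + 31 + 12 = 286 GB.
⌈286 / 64⌉ = 5.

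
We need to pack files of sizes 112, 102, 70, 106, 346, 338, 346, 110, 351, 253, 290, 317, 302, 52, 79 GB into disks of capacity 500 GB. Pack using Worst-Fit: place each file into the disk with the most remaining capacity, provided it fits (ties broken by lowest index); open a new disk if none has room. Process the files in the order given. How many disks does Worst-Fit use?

disk 1: place 112 GB, 388 GB left
disk 1: place 102 GB, 286 GB left
disk 1: place 70 GB, 216 GB left
disk 1: place 106 GB, 110 GB left
disk 2: place 346 GB, 154 GB left
disk 3: place 338 GB, 162 GB left
disk 4: place 346 GB, 154 GB left
disk 3: place 110 GB, 52 GB left
disk 5: place 351 GB, 149 GB left
disk 6: place 253 GB, 247 GB left
disk 7: place 290 GB, 210 GB left
disk 8: place 317 GB, 183 GB left
disk 9: place 302 GB, 198 GB left
disk 6: place 52 GB, 195 GB left
disk 7: place 79 GB, 131 GB left
Final disks: [112,102,70,106] [346] [338,110] [346] [351] [253,52] [290,79] [317] [302].

9 disks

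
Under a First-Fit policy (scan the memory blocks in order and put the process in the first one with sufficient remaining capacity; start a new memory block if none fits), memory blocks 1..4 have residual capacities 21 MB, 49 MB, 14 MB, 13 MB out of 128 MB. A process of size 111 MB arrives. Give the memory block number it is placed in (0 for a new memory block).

No memory block has ≥ 111 MB free, so a new memory block is opened.

0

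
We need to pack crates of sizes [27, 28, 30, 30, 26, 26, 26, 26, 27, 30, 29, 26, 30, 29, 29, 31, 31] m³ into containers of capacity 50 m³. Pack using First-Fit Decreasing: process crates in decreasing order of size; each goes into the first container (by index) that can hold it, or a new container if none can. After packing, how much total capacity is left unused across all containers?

369

Sorted descending: 31, 31, 30, 30, 30, 30, 29, 29, 29, 28, 27, 27, 26, 26, 26, 26, 26.
Put 31 m³ in container 1; 19 m³ remain.
Put 31 m³ in container 2; 19 m³ remain.
Put 30 m³ in container 3; 20 m³ remain.
Put 30 m³ in container 4; 20 m³ remain.
Put 30 m³ in container 5; 20 m³ remain.
Put 30 m³ in container 6; 20 m³ remain.
Put 29 m³ in container 7; 21 m³ remain.
Put 29 m³ in container 8; 21 m³ remain.
Put 29 m³ in container 9; 21 m³ remain.
Put 28 m³ in container 10; 22 m³ remain.
Put 27 m³ in container 11; 23 m³ remain.
Put 27 m³ in container 12; 23 m³ remain.
Put 26 m³ in container 13; 24 m³ remain.
Put 26 m³ in container 14; 24 m³ remain.
Put 26 m³ in container 15; 24 m³ remain.
Put 26 m³ in container 16; 24 m³ remain.
Put 26 m³ in container 17; 24 m³ remain.
17 containers × 50 m³ = 850 m³; used 481 m³; unused 369 m³.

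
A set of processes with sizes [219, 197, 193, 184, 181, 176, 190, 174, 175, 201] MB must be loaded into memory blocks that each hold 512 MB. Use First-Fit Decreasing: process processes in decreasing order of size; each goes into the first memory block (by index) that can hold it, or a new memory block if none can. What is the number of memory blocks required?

Sorted descending: 219, 201, 197, 193, 190, 184, 181, 176, 175, 174.
Put 219 MB in memory block 1; 293 MB remain.
Put 201 MB in memory block 1; 92 MB remain.
Put 197 MB in memory block 2; 315 MB remain.
Put 193 MB in memory block 2; 122 MB remain.
Put 190 MB in memory block 3; 322 MB remain.
Put 184 MB in memory block 3; 138 MB remain.
Put 181 MB in memory block 4; 331 MB remain.
Put 176 MB in memory block 4; 155 MB remain.
Put 175 MB in memory block 5; 337 MB remain.
Put 174 MB in memory block 5; 163 MB remain.
Final memory blocks: [219,201] [197,193] [190,184] [181,176] [175,174].

5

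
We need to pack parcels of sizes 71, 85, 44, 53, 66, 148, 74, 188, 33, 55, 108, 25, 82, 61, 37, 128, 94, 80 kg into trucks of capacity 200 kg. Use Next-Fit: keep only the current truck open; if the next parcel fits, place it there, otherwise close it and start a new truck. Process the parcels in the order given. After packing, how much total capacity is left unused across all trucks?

71 kg → truck 1 (remaining 129 kg)
85 kg → truck 1 (remaining 44 kg)
44 kg → truck 1 (remaining 0 kg)
53 kg → truck 2 (remaining 147 kg)
66 kg → truck 2 (remaining 81 kg)
148 kg → truck 3 (remaining 52 kg)
74 kg → truck 4 (remaining 126 kg)
188 kg → truck 5 (remaining 12 kg)
33 kg → truck 6 (remaining 167 kg)
55 kg → truck 6 (remaining 112 kg)
108 kg → truck 6 (remaining 4 kg)
25 kg → truck 7 (remaining 175 kg)
82 kg → truck 7 (remaining 93 kg)
61 kg → truck 7 (remaining 32 kg)
37 kg → truck 8 (remaining 163 kg)
128 kg → truck 8 (remaining 35 kg)
94 kg → truck 9 (remaining 106 kg)
80 kg → truck 9 (remaining 26 kg)
9 trucks × 200 kg = 1800 kg; used 1432 kg; unused 368 kg.

368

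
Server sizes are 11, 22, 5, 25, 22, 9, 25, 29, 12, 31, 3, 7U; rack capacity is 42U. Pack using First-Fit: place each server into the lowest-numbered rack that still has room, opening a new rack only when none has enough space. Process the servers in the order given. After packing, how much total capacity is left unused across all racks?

51

Put 11U in rack 1; 31U remain.
Put 22U in rack 1; 9U remain.
Put 5U in rack 1; 4U remain.
Put 25U in rack 2; 17U remain.
Put 22U in rack 3; 20U remain.
Put 9U in rack 2; 8U remain.
Put 25U in rack 4; 17U remain.
Put 29U in rack 5; 13U remain.
Put 12U in rack 3; 8U remain.
Put 31U in rack 6; 11U remain.
Put 3U in rack 1; 1U remain.
Put 7U in rack 2; 1U remain.
6 racks × 42U = 252U; used 201U; unused 51U.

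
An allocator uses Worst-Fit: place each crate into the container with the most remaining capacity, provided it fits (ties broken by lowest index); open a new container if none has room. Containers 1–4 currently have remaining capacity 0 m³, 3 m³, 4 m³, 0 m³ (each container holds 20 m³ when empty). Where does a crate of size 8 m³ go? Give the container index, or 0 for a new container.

0

No container has ≥ 8 m³ free, so a new container is opened.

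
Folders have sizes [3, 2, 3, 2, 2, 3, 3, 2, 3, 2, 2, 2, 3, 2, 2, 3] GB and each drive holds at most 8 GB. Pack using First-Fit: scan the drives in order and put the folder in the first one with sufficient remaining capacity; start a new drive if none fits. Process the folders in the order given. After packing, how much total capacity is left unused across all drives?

drive 1: place 3 GB, 5 GB left
drive 1: place 2 GB, 3 GB left
drive 1: place 3 GB, 0 GB left
drive 2: place 2 GB, 6 GB left
drive 2: place 2 GB, 4 GB left
drive 2: place 3 GB, 1 GB left
drive 3: place 3 GB, 5 GB left
drive 3: place 2 GB, 3 GB left
drive 3: place 3 GB, 0 GB left
drive 4: place 2 GB, 6 GB left
drive 4: place 2 GB, 4 GB left
drive 4: place 2 GB, 2 GB left
drive 5: place 3 GB, 5 GB left
drive 4: place 2 GB, 0 GB left
drive 5: place 2 GB, 3 GB left
drive 5: place 3 GB, 0 GB left
5 drives × 8 GB = 40 GB; used 39 GB; unused 1 GB.

1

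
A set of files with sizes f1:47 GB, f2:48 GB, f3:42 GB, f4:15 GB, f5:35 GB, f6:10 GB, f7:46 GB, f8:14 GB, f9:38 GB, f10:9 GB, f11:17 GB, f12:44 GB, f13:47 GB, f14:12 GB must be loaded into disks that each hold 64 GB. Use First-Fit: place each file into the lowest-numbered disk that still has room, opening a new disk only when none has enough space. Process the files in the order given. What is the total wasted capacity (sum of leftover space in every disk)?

Put f1 (47 GB) in disk 1; 17 GB remain.
Put f2 (48 GB) in disk 2; 16 GB remain.
Put f3 (42 GB) in disk 3; 22 GB remain.
Put f4 (15 GB) in disk 1; 2 GB remain.
Put f5 (35 GB) in disk 4; 29 GB remain.
Put f6 (10 GB) in disk 2; 6 GB remain.
Put f7 (46 GB) in disk 5; 18 GB remain.
Put f8 (14 GB) in disk 3; 8 GB remain.
Put f9 (38 GB) in disk 6; 26 GB remain.
Put f10 (9 GB) in disk 4; 20 GB remain.
Put f11 (17 GB) in disk 4; 3 GB remain.
Put f12 (44 GB) in disk 7; 20 GB remain.
Put f13 (47 GB) in disk 8; 17 GB remain.
Put f14 (12 GB) in disk 5; 6 GB remain.
8 disks × 64 GB = 512 GB; used 424 GB; unused 88 GB.

88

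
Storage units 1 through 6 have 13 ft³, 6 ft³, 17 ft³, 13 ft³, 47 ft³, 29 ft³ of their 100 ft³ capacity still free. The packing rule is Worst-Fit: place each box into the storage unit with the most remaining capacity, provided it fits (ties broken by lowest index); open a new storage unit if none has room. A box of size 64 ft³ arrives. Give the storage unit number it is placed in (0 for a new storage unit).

No storage unit has ≥ 64 ft³ free, so a new storage unit is opened.

0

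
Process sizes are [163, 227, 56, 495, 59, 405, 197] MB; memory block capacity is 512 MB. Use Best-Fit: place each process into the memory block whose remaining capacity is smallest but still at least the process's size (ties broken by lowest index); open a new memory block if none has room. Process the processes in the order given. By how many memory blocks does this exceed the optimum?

Best-Fit: [163,227,56,59] [495] [405] [197] → 4 memory blocks.
Total size 1602 MB; any packing needs at least ⌈1602/512⌉ = 4 memory blocks.
So 4 is already optimal.

0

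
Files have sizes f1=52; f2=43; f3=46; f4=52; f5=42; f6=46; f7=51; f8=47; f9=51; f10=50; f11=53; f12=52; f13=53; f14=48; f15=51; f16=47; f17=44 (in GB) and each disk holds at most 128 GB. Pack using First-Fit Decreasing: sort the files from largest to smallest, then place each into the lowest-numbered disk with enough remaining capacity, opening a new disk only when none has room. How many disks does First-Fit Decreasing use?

Sorted descending: 53, 53, 52, 52, 52, 51, 51, 51, 50, 48, 47, 47, 46, 46, 44, 43, 42.
53 GB → disk 1 (remaining 75 GB)
53 GB → disk 1 (remaining 22 GB)
52 GB → disk 2 (remaining 76 GB)
52 GB → disk 2 (remaining 24 GB)
52 GB → disk 3 (remaining 76 GB)
51 GB → disk 3 (remaining 25 GB)
51 GB → disk 4 (remaining 77 GB)
51 GB → disk 4 (remaining 26 GB)
50 GB → disk 5 (remaining 78 GB)
48 GB → disk 5 (remaining 30 GB)
47 GB → disk 6 (remaining 81 GB)
47 GB → disk 6 (remaining 34 GB)
46 GB → disk 7 (remaining 82 GB)
46 GB → disk 7 (remaining 36 GB)
44 GB → disk 8 (remaining 84 GB)
43 GB → disk 8 (remaining 41 GB)
42 GB → disk 9 (remaining 86 GB)

9 disks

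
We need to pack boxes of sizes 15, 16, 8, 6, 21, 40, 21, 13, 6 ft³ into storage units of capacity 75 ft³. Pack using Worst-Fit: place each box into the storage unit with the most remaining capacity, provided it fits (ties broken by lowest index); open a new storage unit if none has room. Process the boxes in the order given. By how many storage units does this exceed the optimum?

0

Worst-Fit: [15,16,8,6,21,6] [40,21,13] → 2 storage units.
Total size 146 ft³; any packing needs at least ⌈146/75⌉ = 2 storage units.
So 2 is already optimal.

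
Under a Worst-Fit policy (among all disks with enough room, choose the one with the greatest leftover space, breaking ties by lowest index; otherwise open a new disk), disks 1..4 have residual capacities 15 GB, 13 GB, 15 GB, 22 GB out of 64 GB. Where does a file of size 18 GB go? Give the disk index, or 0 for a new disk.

4

Disks with room: disk 4 (22 GB).
Most room is disk 4 with 22 GB free.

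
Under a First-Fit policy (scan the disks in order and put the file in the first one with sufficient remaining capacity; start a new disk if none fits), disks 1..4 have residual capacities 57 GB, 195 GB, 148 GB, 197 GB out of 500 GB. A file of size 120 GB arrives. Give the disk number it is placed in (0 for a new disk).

2

Disks with room: disk 2 (195 GB), disk 3 (148 GB), disk 4 (197 GB).
The first with room is disk 2.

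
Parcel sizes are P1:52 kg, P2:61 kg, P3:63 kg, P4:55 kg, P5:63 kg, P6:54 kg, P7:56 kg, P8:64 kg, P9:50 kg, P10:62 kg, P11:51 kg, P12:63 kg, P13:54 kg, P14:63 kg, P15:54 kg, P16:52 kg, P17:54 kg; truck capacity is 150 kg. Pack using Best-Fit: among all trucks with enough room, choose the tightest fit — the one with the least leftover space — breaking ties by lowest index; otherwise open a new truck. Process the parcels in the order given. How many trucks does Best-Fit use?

P1 (52 kg) → truck 1 (remaining 98 kg)
P2 (61 kg) → truck 1 (remaining 37 kg)
P3 (63 kg) → truck 2 (remaining 87 kg)
P4 (55 kg) → truck 2 (remaining 32 kg)
P5 (63 kg) → truck 3 (remaining 87 kg)
P6 (54 kg) → truck 3 (remaining 33 kg)
P7 (56 kg) → truck 4 (remaining 94 kg)
P8 (64 kg) → truck 4 (remaining 30 kg)
P9 (50 kg) → truck 5 (remaining 100 kg)
P10 (62 kg) → truck 5 (remaining 38 kg)
P11 (51 kg) → truck 6 (remaining 99 kg)
P12 (63 kg) → truck 6 (remaining 36 kg)
P13 (54 kg) → truck 7 (remaining 96 kg)
P14 (63 kg) → truck 7 (remaining 33 kg)
P15 (54 kg) → truck 8 (remaining 96 kg)
P16 (52 kg) → truck 8 (remaining 44 kg)
P17 (54 kg) → truck 9 (remaining 96 kg)
Final trucks: [52,61] [63,55] [63,54] [56,64] [50,62] [51,63] [54,63] [54,52] [54].

9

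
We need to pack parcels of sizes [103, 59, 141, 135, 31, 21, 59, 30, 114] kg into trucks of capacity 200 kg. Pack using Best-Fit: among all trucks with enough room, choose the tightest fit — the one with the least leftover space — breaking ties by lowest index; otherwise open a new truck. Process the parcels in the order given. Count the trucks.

4

103 kg → truck 1 (remaining 97 kg)
59 kg → truck 1 (remaining 38 kg)
141 kg → truck 2 (remaining 59 kg)
135 kg → truck 3 (remaining 65 kg)
31 kg → truck 1 (remaining 7 kg)
21 kg → truck 2 (remaining 38 kg)
59 kg → truck 3 (remaining 6 kg)
30 kg → truck 2 (remaining 8 kg)
114 kg → truck 4 (remaining 86 kg)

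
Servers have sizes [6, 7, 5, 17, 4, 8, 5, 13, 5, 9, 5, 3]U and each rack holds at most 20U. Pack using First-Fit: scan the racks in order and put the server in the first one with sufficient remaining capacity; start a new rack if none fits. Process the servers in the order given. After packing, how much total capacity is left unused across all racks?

Put 6U in rack 1; 14U remain.
Put 7U in rack 1; 7U remain.
Put 5U in rack 1; 2U remain.
Put 17U in rack 2; 3U remain.
Put 4U in rack 3; 16U remain.
Put 8U in rack 3; 8U remain.
Put 5U in rack 3; 3U remain.
Put 13U in rack 4; 7U remain.
Put 5U in rack 4; 2U remain.
Put 9U in rack 5; 11U remain.
Put 5U in rack 5; 6U remain.
Put 3U in rack 2; 0U remain.
5 racks × 20U = 100U; used 87U; unused 13U.

13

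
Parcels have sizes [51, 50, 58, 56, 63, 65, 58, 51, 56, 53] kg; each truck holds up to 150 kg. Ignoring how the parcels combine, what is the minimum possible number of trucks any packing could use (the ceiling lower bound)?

Total size = 51 + 50 + 58 + 56 + 63 + 65 + 58 + 51 + 56 + 53 = 561 kg.
⌈561 / 150⌉ = 4.

4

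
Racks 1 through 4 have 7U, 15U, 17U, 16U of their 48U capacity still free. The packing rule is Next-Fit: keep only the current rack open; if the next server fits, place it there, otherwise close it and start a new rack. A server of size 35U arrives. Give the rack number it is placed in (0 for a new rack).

0

Next-Fit only looks at rack 4, which has 16U free.
35U does not fit, so a new rack is opened.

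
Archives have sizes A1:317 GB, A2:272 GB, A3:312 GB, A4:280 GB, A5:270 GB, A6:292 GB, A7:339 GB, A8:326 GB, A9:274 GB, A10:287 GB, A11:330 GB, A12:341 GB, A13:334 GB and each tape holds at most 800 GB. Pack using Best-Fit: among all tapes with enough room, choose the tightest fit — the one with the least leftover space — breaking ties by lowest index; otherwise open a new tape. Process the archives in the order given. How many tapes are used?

tape 1: place A1 (317 GB), 483 GB left
tape 1: place A2 (272 GB), 211 GB left
tape 2: place A3 (312 GB), 488 GB left
tape 2: place A4 (280 GB), 208 GB left
tape 3: place A5 (270 GB), 530 GB left
tape 3: place A6 (292 GB), 238 GB left
tape 4: place A7 (339 GB), 461 GB left
tape 4: place A8 (326 GB), 135 GB left
tape 5: place A9 (274 GB), 526 GB left
tape 5: place A10 (287 GB), 239 GB left
tape 6: place A11 (330 GB), 470 GB left
tape 6: place A12 (341 GB), 129 GB left
tape 7: place A13 (334 GB), 466 GB left
Final tapes: [317,272] [312,280] [270,292] [339,326] [274,287] [330,341] [334].

7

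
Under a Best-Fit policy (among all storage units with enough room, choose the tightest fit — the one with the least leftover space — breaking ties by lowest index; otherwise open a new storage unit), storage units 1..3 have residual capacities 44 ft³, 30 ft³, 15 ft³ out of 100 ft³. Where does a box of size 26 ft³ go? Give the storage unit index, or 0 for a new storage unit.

Storage units with room: storage unit 1 (44 ft³), storage unit 2 (30 ft³).
Tightest fit is storage unit 2 with 30 ft³ free.

2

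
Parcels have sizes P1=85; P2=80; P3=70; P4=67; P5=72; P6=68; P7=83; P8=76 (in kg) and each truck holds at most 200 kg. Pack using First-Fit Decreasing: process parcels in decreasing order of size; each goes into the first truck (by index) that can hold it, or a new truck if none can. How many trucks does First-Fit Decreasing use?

4

Sorted descending: 85, 83, 80, 76, 72, 70, 68, 67.
truck 1: place 85 kg, 115 kg left
truck 1: place 83 kg, 32 kg left
truck 2: place 80 kg, 120 kg left
truck 2: place 76 kg, 44 kg left
truck 3: place 72 kg, 128 kg left
truck 3: place 70 kg, 58 kg left
truck 4: place 68 kg, 132 kg left
truck 4: place 67 kg, 65 kg left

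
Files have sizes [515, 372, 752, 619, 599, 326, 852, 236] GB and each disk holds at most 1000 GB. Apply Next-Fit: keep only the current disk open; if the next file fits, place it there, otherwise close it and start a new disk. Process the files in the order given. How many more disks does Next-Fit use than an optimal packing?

Next-Fit: [515,372] [752] [619] [599,326] [852] [236] → 6 disks.
Total size 4271 GB; any packing needs at least ⌈4271/1000⌉ = 5 disks.
An optimal packing achieves that bound: [852] [752,236] [619,372] [599,326] [515] → 5 disks.
Excess: 6 − 5 = 1.

1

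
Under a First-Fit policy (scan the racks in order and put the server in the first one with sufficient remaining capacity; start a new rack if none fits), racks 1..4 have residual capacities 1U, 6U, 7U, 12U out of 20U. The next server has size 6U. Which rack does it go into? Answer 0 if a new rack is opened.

Racks with room: rack 2 (6U), rack 3 (7U), rack 4 (12U).
The first with room is rack 2.

2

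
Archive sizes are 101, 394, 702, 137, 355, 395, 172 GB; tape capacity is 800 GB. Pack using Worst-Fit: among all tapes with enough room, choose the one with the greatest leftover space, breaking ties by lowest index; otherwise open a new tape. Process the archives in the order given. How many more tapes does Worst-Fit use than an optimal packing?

1

Worst-Fit: [101,394,137] [702] [355,395] [172] → 4 tapes.
Total size 2256 GB; any packing needs at least ⌈2256/800⌉ = 3 tapes.
An optimal packing achieves that bound: [702] [395,394] [355,172,137,101] → 3 tapes.
Excess: 4 − 3 = 1.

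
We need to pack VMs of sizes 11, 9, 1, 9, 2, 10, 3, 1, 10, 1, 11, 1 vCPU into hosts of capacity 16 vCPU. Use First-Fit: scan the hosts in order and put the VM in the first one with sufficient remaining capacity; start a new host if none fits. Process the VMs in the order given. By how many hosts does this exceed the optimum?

0

First-Fit: [11,1,2,1,1] [9,3,1] [9] [10] [10] [11] → 6 hosts.
6 VMs exceed 8 vCPU (half the capacity), and no two of those can share a host, so at least 6 hosts are needed.
So 6 is already optimal.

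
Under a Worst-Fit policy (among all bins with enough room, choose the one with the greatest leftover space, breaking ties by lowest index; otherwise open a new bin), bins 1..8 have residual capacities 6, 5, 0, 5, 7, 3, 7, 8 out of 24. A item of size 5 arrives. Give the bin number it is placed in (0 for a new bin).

Bins with room: bin 1 (6), bin 2 (5), bin 4 (5), bin 5 (7), bin 7 (7), bin 8 (8).
Most room is bin 8 with 8 free.

8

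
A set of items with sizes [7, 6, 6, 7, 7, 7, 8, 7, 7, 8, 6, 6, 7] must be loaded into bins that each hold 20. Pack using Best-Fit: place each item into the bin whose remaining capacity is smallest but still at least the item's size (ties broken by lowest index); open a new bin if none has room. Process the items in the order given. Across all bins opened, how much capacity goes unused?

Put 7 in bin 1; 13 remain.
Put 6 in bin 1; 7 remain.
Put 6 in bin 1; 1 remain.
Put 7 in bin 2; 13 remain.
Put 7 in bin 2; 6 remain.
Put 7 in bin 3; 13 remain.
Put 8 in bin 3; 5 remain.
Put 7 in bin 4; 13 remain.
Put 7 in bin 4; 6 remain.
Put 8 in bin 5; 12 remain.
Put 6 in bin 2; 0 remain.
Put 6 in bin 4; 0 remain.
Put 7 in bin 5; 5 remain.
5 bins × 20 = 100; used 89; unused 11.

11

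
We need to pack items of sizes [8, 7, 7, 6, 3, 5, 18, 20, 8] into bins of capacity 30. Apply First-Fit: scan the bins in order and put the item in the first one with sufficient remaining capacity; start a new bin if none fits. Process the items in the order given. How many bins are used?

8 → bin 1 (remaining 22)
7 → bin 1 (remaining 15)
7 → bin 1 (remaining 8)
6 → bin 1 (remaining 2)
3 → bin 2 (remaining 27)
5 → bin 2 (remaining 22)
18 → bin 2 (remaining 4)
20 → bin 3 (remaining 10)
8 → bin 3 (remaining 2)
Final bins: [8,7,7,6] [3,5,18] [20,8].

3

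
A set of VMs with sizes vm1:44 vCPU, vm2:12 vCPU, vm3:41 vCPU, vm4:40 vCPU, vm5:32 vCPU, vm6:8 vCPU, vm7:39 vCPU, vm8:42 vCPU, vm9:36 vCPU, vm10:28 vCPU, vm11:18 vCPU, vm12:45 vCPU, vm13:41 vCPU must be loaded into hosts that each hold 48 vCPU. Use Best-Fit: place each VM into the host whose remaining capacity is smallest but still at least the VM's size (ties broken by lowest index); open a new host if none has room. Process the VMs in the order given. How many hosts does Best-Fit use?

10

vm1 (44 vCPU) → host 1 (remaining 4 vCPU)
vm2 (12 vCPU) → host 2 (remaining 36 vCPU)
vm3 (41 vCPU) → host 3 (remaining 7 vCPU)
vm4 (40 vCPU) → host 4 (remaining 8 vCPU)
vm5 (32 vCPU) → host 2 (remaining 4 vCPU)
vm6 (8 vCPU) → host 4 (remaining 0 vCPU)
vm7 (39 vCPU) → host 5 (remaining 9 vCPU)
vm8 (42 vCPU) → host 6 (remaining 6 vCPU)
vm9 (36 vCPU) → host 7 (remaining 12 vCPU)
vm10 (28 vCPU) → host 8 (remaining 20 vCPU)
vm11 (18 vCPU) → host 8 (remaining 2 vCPU)
vm12 (45 vCPU) → host 9 (remaining 3 vCPU)
vm13 (41 vCPU) → host 10 (remaining 7 vCPU)
Final hosts: [44] [12,32] [41] [40,8] [39] [42] [36] [28,18] [45] [41].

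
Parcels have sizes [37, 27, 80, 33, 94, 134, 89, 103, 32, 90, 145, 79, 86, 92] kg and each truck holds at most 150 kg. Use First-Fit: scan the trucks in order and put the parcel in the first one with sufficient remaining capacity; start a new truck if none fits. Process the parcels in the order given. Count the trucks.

10 trucks

37 kg → truck 1 (remaining 113 kg)
27 kg → truck 1 (remaining 86 kg)
80 kg → truck 1 (remaining 6 kg)
33 kg → truck 2 (remaining 117 kg)
94 kg → truck 2 (remaining 23 kg)
134 kg → truck 3 (remaining 16 kg)
89 kg → truck 4 (remaining 61 kg)
103 kg → truck 5 (remaining 47 kg)
32 kg → truck 4 (remaining 29 kg)
90 kg → truck 6 (remaining 60 kg)
145 kg → truck 7 (remaining 5 kg)
79 kg → truck 8 (remaining 71 kg)
86 kg → truck 9 (remaining 64 kg)
92 kg → truck 10 (remaining 58 kg)
Final trucks: [37,27,80] [33,94] [134] [89,32] [103] [90] [145] [79] [86] [92].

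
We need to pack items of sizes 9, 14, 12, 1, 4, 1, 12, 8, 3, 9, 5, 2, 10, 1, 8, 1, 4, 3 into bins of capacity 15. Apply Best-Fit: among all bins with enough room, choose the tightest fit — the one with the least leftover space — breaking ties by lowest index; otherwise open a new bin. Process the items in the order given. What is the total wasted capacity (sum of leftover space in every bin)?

bin 1: place 9, 6 left
bin 2: place 14, 1 left
bin 3: place 12, 3 left
bin 2: place 1, 0 left
bin 1: place 4, 2 left
bin 1: place 1, 1 left
bin 4: place 12, 3 left
bin 5: place 8, 7 left
bin 3: place 3, 0 left
bin 6: place 9, 6 left
bin 6: place 5, 1 left
bin 4: place 2, 1 left
bin 7: place 10, 5 left
bin 1: place 1, 0 left
bin 8: place 8, 7 left
bin 4: place 1, 0 left
bin 7: place 4, 1 left
bin 5: place 3, 4 left
8 bins × 15 = 120; used 107; unused 13.

13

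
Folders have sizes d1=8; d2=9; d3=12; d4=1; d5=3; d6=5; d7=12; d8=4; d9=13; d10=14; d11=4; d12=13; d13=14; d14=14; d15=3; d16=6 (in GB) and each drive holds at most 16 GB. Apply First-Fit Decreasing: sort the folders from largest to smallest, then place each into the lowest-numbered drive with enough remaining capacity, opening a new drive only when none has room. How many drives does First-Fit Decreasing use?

Sorted descending: 14, 14, 14, 13, 13, 12, 12, 9, 8, 6, 5, 4, 4, 3, 3, 1.
14 GB → drive 1 (remaining 2 GB)
14 GB → drive 2 (remaining 2 GB)
14 GB → drive 3 (remaining 2 GB)
13 GB → drive 4 (remaining 3 GB)
13 GB → drive 5 (remaining 3 GB)
12 GB → drive 6 (remaining 4 GB)
12 GB → drive 7 (remaining 4 GB)
9 GB → drive 8 (remaining 7 GB)
8 GB → drive 9 (remaining 8 GB)
6 GB → drive 8 (remaining 1 GB)
5 GB → drive 9 (remaining 3 GB)
4 GB → drive 6 (remaining 0 GB)
4 GB → drive 7 (remaining 0 GB)
3 GB → drive 4 (remaining 0 GB)
3 GB → drive 5 (remaining 0 GB)
1 GB → drive 1 (remaining 1 GB)
Final drives: [14,1] [14] [14] [13,3] [13,3] [12,4] [12,4] [9,6] [8,5].

9 drives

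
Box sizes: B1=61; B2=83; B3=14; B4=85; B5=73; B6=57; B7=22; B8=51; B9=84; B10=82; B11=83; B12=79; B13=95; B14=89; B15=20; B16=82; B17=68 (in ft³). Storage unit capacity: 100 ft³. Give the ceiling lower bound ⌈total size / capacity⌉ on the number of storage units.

Total size = 61 + 83 + 14 + 85 + 73 + 57 + 22 + 51 + 84 + 82 + 83 + 79 + 95 + 89 + 20 + 82 + 68 = 1128 ft³.
⌈1128 / 100⌉ = 12.

12 storage units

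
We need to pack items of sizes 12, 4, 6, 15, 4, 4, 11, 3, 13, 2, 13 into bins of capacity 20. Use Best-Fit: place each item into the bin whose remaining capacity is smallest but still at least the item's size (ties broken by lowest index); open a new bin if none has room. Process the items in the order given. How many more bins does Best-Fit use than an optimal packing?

Best-Fit: [12,4,4] [6,11,3] [15,4] [13,2] [13] → 5 bins.
Total size 87; any packing needs at least ⌈87/20⌉ = 5 bins.
So 5 is already optimal.

0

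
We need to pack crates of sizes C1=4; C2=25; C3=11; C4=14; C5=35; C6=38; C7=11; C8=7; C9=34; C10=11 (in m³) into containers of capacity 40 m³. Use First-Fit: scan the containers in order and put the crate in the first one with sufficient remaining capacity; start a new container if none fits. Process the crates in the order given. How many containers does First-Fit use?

Put C1 (4 m³) in container 1; 36 m³ remain.
Put C2 (25 m³) in container 1; 11 m³ remain.
Put C3 (11 m³) in container 1; 0 m³ remain.
Put C4 (14 m³) in container 2; 26 m³ remain.
Put C5 (35 m³) in container 3; 5 m³ remain.
Put C6 (38 m³) in container 4; 2 m³ remain.
Put C7 (11 m³) in container 2; 15 m³ remain.
Put C8 (7 m³) in container 2; 8 m³ remain.
Put C9 (34 m³) in container 5; 6 m³ remain.
Put C10 (11 m³) in container 6; 29 m³ remain.
Final containers: [4,25,11] [14,11,7] [35] [38] [34] [11].

6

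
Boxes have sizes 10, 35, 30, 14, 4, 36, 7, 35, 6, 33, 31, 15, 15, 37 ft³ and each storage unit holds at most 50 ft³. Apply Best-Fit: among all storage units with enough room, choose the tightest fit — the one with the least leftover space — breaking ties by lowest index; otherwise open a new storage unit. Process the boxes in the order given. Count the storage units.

Put 10 ft³ in storage unit 1; 40 ft³ remain.
Put 35 ft³ in storage unit 1; 5 ft³ remain.
Put 30 ft³ in storage unit 2; 20 ft³ remain.
Put 14 ft³ in storage unit 2; 6 ft³ remain.
Put 4 ft³ in storage unit 1; 1 ft³ remain.
Put 36 ft³ in storage unit 3; 14 ft³ remain.
Put 7 ft³ in storage unit 3; 7 ft³ remain.
Put 35 ft³ in storage unit 4; 15 ft³ remain.
Put 6 ft³ in storage unit 2; 0 ft³ remain.
Put 33 ft³ in storage unit 5; 17 ft³ remain.
Put 31 ft³ in storage unit 6; 19 ft³ remain.
Put 15 ft³ in storage unit 4; 0 ft³ remain.
Put 15 ft³ in storage unit 5; 2 ft³ remain.
Put 37 ft³ in storage unit 7; 13 ft³ remain.

7 storage units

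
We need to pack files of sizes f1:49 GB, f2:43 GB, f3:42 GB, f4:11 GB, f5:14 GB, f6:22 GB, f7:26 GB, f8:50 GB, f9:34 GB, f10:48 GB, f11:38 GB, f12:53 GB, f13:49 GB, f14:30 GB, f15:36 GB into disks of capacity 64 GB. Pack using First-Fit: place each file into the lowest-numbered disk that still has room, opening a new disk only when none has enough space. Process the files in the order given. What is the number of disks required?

11

disk 1: place f1 (49 GB), 15 GB left
disk 2: place f2 (43 GB), 21 GB left
disk 3: place f3 (42 GB), 22 GB left
disk 1: place f4 (11 GB), 4 GB left
disk 2: place f5 (14 GB), 7 GB left
disk 3: place f6 (22 GB), 0 GB left
disk 4: place f7 (26 GB), 38 GB left
disk 5: place f8 (50 GB), 14 GB left
disk 4: place f9 (34 GB), 4 GB left
disk 6: place f10 (48 GB), 16 GB left
disk 7: place f11 (38 GB), 26 GB left
disk 8: place f12 (53 GB), 11 GB left
disk 9: place f13 (49 GB), 15 GB left
disk 10: place f14 (30 GB), 34 GB left
disk 11: place f15 (36 GB), 28 GB left
Final disks: [49,11] [43,14] [42,22] [26,34] [50] [48] [38] [53] [49] [30] [36].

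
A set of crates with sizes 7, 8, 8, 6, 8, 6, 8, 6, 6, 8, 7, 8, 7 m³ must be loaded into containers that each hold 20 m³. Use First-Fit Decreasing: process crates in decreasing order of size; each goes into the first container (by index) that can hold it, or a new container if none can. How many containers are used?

6

Sorted descending: 8, 8, 8, 8, 8, 8, 7, 7, 7, 6, 6, 6, 6.
container 1: place 8 m³, 12 m³ left
container 1: place 8 m³, 4 m³ left
container 2: place 8 m³, 12 m³ left
container 2: place 8 m³, 4 m³ left
container 3: place 8 m³, 12 m³ left
container 3: place 8 m³, 4 m³ left
container 4: place 7 m³, 13 m³ left
container 4: place 7 m³, 6 m³ left
container 5: place 7 m³, 13 m³ left
container 4: place 6 m³, 0 m³ left
container 5: place 6 m³, 7 m³ left
container 5: place 6 m³, 1 m³ left
container 6: place 6 m³, 14 m³ left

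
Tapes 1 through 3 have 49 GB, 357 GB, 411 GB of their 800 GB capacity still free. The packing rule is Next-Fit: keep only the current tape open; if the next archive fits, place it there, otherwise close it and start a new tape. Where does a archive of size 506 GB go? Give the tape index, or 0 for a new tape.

0

Next-Fit only looks at tape 3, which has 411 GB free.
506 GB does not fit, so a new tape is opened.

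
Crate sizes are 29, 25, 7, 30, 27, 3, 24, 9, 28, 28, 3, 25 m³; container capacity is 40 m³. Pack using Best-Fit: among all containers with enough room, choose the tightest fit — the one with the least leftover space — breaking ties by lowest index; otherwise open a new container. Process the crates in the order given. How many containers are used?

8

29 m³ → container 1 (remaining 11 m³)
25 m³ → container 2 (remaining 15 m³)
7 m³ → container 1 (remaining 4 m³)
30 m³ → container 3 (remaining 10 m³)
27 m³ → container 4 (remaining 13 m³)
3 m³ → container 1 (remaining 1 m³)
24 m³ → container 5 (remaining 16 m³)
9 m³ → container 3 (remaining 1 m³)
28 m³ → container 6 (remaining 12 m³)
28 m³ → container 7 (remaining 12 m³)
3 m³ → container 6 (remaining 9 m³)
25 m³ → container 8 (remaining 15 m³)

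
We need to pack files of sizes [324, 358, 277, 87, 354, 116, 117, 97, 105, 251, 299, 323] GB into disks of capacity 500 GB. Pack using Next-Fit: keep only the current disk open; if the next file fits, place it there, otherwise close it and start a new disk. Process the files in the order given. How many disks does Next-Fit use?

8

disk 1: place 324 GB, 176 GB left
disk 2: place 358 GB, 142 GB left
disk 3: place 277 GB, 223 GB left
disk 3: place 87 GB, 136 GB left
disk 4: place 354 GB, 146 GB left
disk 4: place 116 GB, 30 GB left
disk 5: place 117 GB, 383 GB left
disk 5: place 97 GB, 286 GB left
disk 5: place 105 GB, 181 GB left
disk 6: place 251 GB, 249 GB left
disk 7: place 299 GB, 201 GB left
disk 8: place 323 GB, 177 GB left
Final disks: [324] [358] [277,87] [354,116] [117,97,105] [251] [299] [323].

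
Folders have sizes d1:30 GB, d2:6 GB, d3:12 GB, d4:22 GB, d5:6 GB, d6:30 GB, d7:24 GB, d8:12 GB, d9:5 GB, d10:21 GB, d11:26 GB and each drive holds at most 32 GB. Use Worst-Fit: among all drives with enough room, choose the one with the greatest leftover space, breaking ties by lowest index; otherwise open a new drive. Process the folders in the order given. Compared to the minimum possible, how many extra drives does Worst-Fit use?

Worst-Fit: [30] [6,12,6] [22] [30] [24] [12,5] [21] [26] → 8 drives.
Total size 194 GB; any packing needs at least ⌈194/32⌉ = 7 drives.
An optimal packing achieves that bound: [30] [30] [26,6] [24,6] [22,5] [21] [12,12] → 7 drives.
Excess: 8 − 7 = 1.

1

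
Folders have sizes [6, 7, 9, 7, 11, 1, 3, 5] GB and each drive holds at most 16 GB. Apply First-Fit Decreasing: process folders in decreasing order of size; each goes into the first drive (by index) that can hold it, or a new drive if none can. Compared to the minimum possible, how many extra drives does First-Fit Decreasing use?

First-Fit Decreasing: [11,5] [9,7] [7,6,3] [1] → 4 drives.
Total size 49 GB; any packing needs at least ⌈49/16⌉ = 4 drives.
So 4 is already optimal.

0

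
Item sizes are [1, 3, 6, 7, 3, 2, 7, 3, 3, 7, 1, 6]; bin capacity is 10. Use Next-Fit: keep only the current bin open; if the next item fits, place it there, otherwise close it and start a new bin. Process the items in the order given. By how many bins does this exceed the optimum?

1

Next-Fit: [1,3,6] [7,3] [2,7] [3,3] [7,1] [6] → 6 bins.
Total size 49; any packing needs at least ⌈49/10⌉ = 5 bins.
An optimal packing achieves that bound: [7,3] [7,3] [7,3] [6,3,1] [6,2,1] → 5 bins.
Excess: 6 − 5 = 1.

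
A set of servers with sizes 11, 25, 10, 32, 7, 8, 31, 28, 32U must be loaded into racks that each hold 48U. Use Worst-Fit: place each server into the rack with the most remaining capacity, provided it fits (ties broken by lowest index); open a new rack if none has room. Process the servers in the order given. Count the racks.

Put 11U in rack 1; 37U remain.
Put 25U in rack 1; 12U remain.
Put 10U in rack 1; 2U remain.
Put 32U in rack 2; 16U remain.
Put 7U in rack 2; 9U remain.
Put 8U in rack 2; 1U remain.
Put 31U in rack 3; 17U remain.
Put 28U in rack 4; 20U remain.
Put 32U in rack 5; 16U remain.

5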